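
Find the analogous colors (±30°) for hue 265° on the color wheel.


Base hue: 265°
Left analog: (265 - 30) mod 360 = 235°
Right analog: (265 + 30) mod 360 = 295°
Analogous hues = 235° and 295°


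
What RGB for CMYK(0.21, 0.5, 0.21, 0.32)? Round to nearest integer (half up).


R = 255 × (1-C) × (1-K) = 255 × 0.79 × 0.68 = 136.986 → 137
G = 255 × (1-M) × (1-K) = 255 × 0.50 × 0.68 = 86.7 → 87
B = 255 × (1-Y) × (1-K) = 255 × 0.79 × 0.68 = 136.986 → 137
= RGB(137, 87, 137)


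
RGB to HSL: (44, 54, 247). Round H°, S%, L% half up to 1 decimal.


Normalize: R'=44/255≈0.1725, G'=54/255≈0.2118, B'=247/255≈0.9686
Max=247/255, Min=44/255, Δ=Max-Min=203/255
L = (Max+Min)/2 = (247+44)/510 = 291/510 = 0.57058… → L = 57.1%
L > 0.5 → S = Δ/(2-Max-Min) = 203/(510-247-44) = 203/219 = 0.92694… → S = 92.7%
(the 1/255 factors cancel in S and H, so raw channel differences can be used)
Max is B' → H = 60 × ((R-G)/Δ + 4) = 60 × ((44-54)/203 + 4)
  -10/203 + 4 = -0.0492… + 4 = 3.9507…
  H = 60 × 3.9507… = 237.044…° → H = 237.0°
= HSL(237.0°, 92.7%, 57.1%)


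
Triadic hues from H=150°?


Triadic: equally spaced at 120° intervals
H1 = 150°
H2 = (150 + 120) mod 360 = 270°
H3 = (150 + 240) mod 360 = 30°
Triadic = 150°, 270°, 30°


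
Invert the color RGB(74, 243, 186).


Invert: (255-R, 255-G, 255-B)
R: 255-74 = 181
G: 255-243 = 12
B: 255-186 = 69
= RGB(181, 12, 69)


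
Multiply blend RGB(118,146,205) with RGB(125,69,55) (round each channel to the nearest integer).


Multiply: C = A×B/255, rounded to nearest integer
R: 118×125/255 = 14750/255 ≈ 57.843 → 58
G: 146×69/255 = 10074/255 ≈ 39.506 → 40
B: 205×55/255 = 11275/255 ≈ 44.216 → 44
= RGB(58, 40, 44)


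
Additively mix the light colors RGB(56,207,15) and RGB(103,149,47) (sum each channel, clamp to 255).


Additive: each channel = min(255, C₁+C₂)
R: 56+103 = 159 → 159
G: 207+149 = 356 → 255
B: 15+47 = 62 → 62
= RGB(159, 255, 62)


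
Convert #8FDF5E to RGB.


8F → 143 (R)
DF → 223 (G)
5E → 94 (B)
= RGB(143, 223, 94)


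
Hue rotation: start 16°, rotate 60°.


New hue = (H + rotation) mod 360
New hue = (16 + 60) mod 360
= 76 mod 360
= 76°


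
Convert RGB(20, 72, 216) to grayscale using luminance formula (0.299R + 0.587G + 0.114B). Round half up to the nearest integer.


Gray = 0.299×R + 0.587×G + 0.114×B
Gray = 0.299×20 + 0.587×72 + 0.114×216
Gray = 5.980 + 42.264 + 24.624
Gray = 72.868 → round half up → 73
Gray = 73


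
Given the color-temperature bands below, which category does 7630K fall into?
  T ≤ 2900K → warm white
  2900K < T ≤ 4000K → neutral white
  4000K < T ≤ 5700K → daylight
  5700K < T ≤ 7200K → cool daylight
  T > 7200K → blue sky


Temperature: 7630K
7630K > 7200K → blue sky
Classification: blue sky


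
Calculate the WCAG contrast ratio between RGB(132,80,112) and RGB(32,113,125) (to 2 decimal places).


Linearize each sRGB channel c=v/255: c/12.92 if c ≤ 0.04045 else ((c+0.055)/1.055)^2.4
L = 0.2126×R_lin + 0.7152×G_lin + 0.0722×B_lin
Color 1 (132,80,112):
  R=132: 132/255≈0.5176 > 0.04045 → ((0.5176+0.055)/1.055)^2.4 ≈ 0.23074
  G=80: 80/255≈0.3137 > 0.04045 → ((0.3137+0.055)/1.055)^2.4 ≈ 0.08022
  B=112: 112/255≈0.4392 > 0.04045 → ((0.4392+0.055)/1.055)^2.4 ≈ 0.16203
  L1 = 0.2126×0.23074 + 0.7152×0.08022 + 0.0722×0.16203 ≈ 0.11813
Color 2 (32,113,125):
  R=32: 32/255≈0.1255 > 0.04045 → ((0.1255+0.055)/1.055)^2.4 ≈ 0.01444
  G=113: 113/255≈0.4431 > 0.04045 → ((0.4431+0.055)/1.055)^2.4 ≈ 0.16513
  B=125: 125/255≈0.4902 > 0.04045 → ((0.4902+0.055)/1.055)^2.4 ≈ 0.20508
  L2 = 0.2126×0.01444 + 0.7152×0.16513 + 0.0722×0.20508 ≈ 0.13598
Lighter = 0.13598, Darker = 0.11813
Ratio = (L_lighter + 0.05) / (L_darker + 0.05)
Ratio = (0.13598 + 0.05) / (0.11813 + 0.05) = 0.18598 / 0.16813 ≈ 1.1062
Ratio ≈ 1.11:1


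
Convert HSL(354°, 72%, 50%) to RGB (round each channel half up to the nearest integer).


H=354°, S=0.72, L=0.50
C = (1-|2L-1|)×S = (1-|0.00|)×0.72 = 0.72
H' = H/60 = 354/60 ≈ 5.9000; X = C×(1-|H' mod 2 - 1|) = 0.072
m = L - C/2 = 0.50 - 0.36 = 0.14
Sector ⌊H'⌋ = 5 → (R',G',B') = (0.72, 0.0, 0.072)
RGB = ((R'+m)×255, (G'+m)×255, (B'+m)×255) = (219.3, 35.7, 54.06)
Round half up → RGB(219, 36, 54)


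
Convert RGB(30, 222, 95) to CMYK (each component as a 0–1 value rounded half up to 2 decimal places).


R'=30/255≈0.1176, G'=222/255≈0.8706, B'=95/255≈0.3725
K = 1 - max(R',G',B') = 1 - 222/255 = 33/255 = 0.12941… → 0.13
(1-R'-K)/(1-K) simplifies to (max-R)/max with max = 222:
C = (222-30)/222 = 192/222 = 0.86486… → 0.86
M = (222-222)/222 = 0/222 = 0 → 0.00
Y = (222-95)/222 = 127/222 = 0.57207… → 0.57
= CMYK(0.86, 0.00, 0.57, 0.13)


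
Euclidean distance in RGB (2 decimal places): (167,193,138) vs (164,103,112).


d = √[(R₁-R₂)² + (G₁-G₂)² + (B₁-B₂)²]
d = √[(167-164)² + (193-103)² + (138-112)²]
d = √[9 + 8100 + 676]
d = √8785
d ≈ 93.73


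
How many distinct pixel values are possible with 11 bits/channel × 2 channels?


Total bits = 11 bits/channel × 2 channels = 22 bits
Distinct pixel values = 2^22
= 4,194,304 pixel values


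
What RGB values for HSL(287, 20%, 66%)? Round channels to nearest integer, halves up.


H=287°, S=0.20, L=0.66
C = (1-|2L-1|)×S = (1-|0.32|)×0.20 = 0.136
H' = H/60 = 287/60 ≈ 4.7833; X = C×(1-|H' mod 2 - 1|) ≈ 0.1065
m = L - C/2 = 0.66 - 0.068 = 0.592
Sector ⌊H'⌋ = 4 → (R',G',B') = (≈0.1065, 0.0, 0.136)
RGB = ((R'+m)×255, (G'+m)×255, (B'+m)×255) = (178.126, 150.96, 185.64)
Round half up → RGB(178, 151, 186)


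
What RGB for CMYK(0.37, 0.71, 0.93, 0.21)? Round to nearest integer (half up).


R = 255 × (1-C) × (1-K) = 255 × 0.63 × 0.79 = 126.9135 → 127
G = 255 × (1-M) × (1-K) = 255 × 0.29 × 0.79 = 58.4205 → 58
B = 255 × (1-Y) × (1-K) = 255 × 0.07 × 0.79 = 14.1015 → 14
= RGB(127, 58, 14)


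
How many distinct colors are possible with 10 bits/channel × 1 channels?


Total bits = 10 bits/channel × 1 channels = 10 bits
Distinct colors = 2^10
= 1,024 colors


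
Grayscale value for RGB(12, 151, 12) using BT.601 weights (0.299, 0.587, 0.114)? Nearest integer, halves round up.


Gray = 0.299×R + 0.587×G + 0.114×B
Gray = 0.299×12 + 0.587×151 + 0.114×12
Gray = 3.588 + 88.637 + 1.368
Gray = 93.593 → round half up → 94
Gray = 94


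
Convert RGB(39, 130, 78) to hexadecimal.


R = 39 → 27 (hex)
G = 130 → 82 (hex)
B = 78 → 4E (hex)
Hex = #27824E


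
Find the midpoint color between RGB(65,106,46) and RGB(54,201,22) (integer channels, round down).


Midpoint: each channel = ⌊(C₁+C₂)/2⌋
R: ⌊(65+54)/2⌋ = 59
G: ⌊(106+201)/2⌋ = 153
B: ⌊(46+22)/2⌋ = 34
= RGB(59, 153, 34)


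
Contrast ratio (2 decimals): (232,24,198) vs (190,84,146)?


Linearize each sRGB channel c=v/255: c/12.92 if c ≤ 0.04045 else ((c+0.055)/1.055)^2.4
L = 0.2126×R_lin + 0.7152×G_lin + 0.0722×B_lin
Color 1 (232,24,198):
  R=232: 232/255≈0.9098 > 0.04045 → ((0.9098+0.055)/1.055)^2.4 ≈ 0.80695
  G=24: 24/255≈0.0941 > 0.04045 → ((0.0941+0.055)/1.055)^2.4 ≈ 0.00913
  B=198: 198/255≈0.7765 > 0.04045 → ((0.7765+0.055)/1.055)^2.4 ≈ 0.56471
  L1 = 0.2126×0.80695 + 0.7152×0.00913 + 0.0722×0.56471 ≈ 0.21886
Color 2 (190,84,146):
  R=190: 190/255≈0.7451 > 0.04045 → ((0.7451+0.055)/1.055)^2.4 ≈ 0.51492
  G=84: 84/255≈0.3294 > 0.04045 → ((0.3294+0.055)/1.055)^2.4 ≈ 0.08866
  B=146: 146/255≈0.5725 > 0.04045 → ((0.5725+0.055)/1.055)^2.4 ≈ 0.28744
  L2 = 0.2126×0.51492 + 0.7152×0.08866 + 0.0722×0.28744 ≈ 0.19363
Lighter = 0.21886, Darker = 0.19363
Ratio = (L_lighter + 0.05) / (L_darker + 0.05)
Ratio = (0.21886 + 0.05) / (0.19363 + 0.05) = 0.26886 / 0.24363 ≈ 1.1036
Ratio ≈ 1.10:1


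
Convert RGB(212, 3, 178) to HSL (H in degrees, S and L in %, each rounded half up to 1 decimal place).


Normalize: R'=212/255≈0.8314, G'=3/255≈0.0118, B'=178/255≈0.6980
Max=212/255, Min=3/255, Δ=Max-Min=209/255
L = (Max+Min)/2 = (212+3)/510 = 215/510 = 0.42156… → L = 42.2%
L ≤ 0.5 → S = Δ/(Max+Min) = 209/(212+3) = 209/215 = 0.97209… → S = 97.2%
(the 1/255 factors cancel in S and H, so raw channel differences can be used)
Max is R' → H = 60 × (((G-B)/Δ) mod 6) = 60 × (((3-178)/209) mod 6)
  (-175)/209 = -0.8373…; negative, so add 6 → 5.1626…
  H = 60 × 5.1626… = 309.760…° → H = 309.8°
= HSL(309.8°, 97.2%, 42.2%)


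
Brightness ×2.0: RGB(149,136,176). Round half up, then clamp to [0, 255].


Multiply each channel by 2.0, round half up, clamp to [0, 255]
R: 149×2.0 = 298 → clamp → 255
G: 136×2.0 = 272 → clamp → 255
B: 176×2.0 = 352 → clamp → 255
= RGB(255, 255, 255)


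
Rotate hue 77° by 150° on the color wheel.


New hue = (H + rotation) mod 360
New hue = (77 + 150) mod 360
= 227 mod 360
= 227°


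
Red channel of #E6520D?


Color: #E6520D
R = E6 = 230
G = 52 = 82
B = 0D = 13
Red = 230


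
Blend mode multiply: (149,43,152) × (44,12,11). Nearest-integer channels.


Multiply: C = A×B/255, rounded to nearest integer
R: 149×44/255 = 6556/255 ≈ 25.710 → 26
G: 43×12/255 = 516/255 ≈ 2.024 → 2
B: 152×11/255 = 1672/255 ≈ 6.557 → 7
= RGB(26, 2, 7)


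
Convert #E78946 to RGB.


E7 → 231 (R)
89 → 137 (G)
46 → 70 (B)
= RGB(231, 137, 70)


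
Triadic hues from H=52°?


Triadic: equally spaced at 120° intervals
H1 = 52°
H2 = (52 + 120) mod 360 = 172°
H3 = (52 + 240) mod 360 = 292°
Triadic = 52°, 172°, 292°


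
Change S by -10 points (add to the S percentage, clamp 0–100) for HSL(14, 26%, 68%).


Original S = 26%
Adjustment = -10 percentage points
New S = 26 + (-10) = 16
Clamp to [0, 100] → 16
= HSL(14°, 16%, 68%)


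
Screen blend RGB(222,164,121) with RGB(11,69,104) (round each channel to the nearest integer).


Screen: C = 255 - (255-A)×(255-B)/255, rounded to nearest integer
R: 255 - (255-222)×(255-11)/255 = 255 - 8052/255 ≈ 255 - 31.576 = 223.424 → 223
G: 255 - (255-164)×(255-69)/255 = 255 - 16926/255 ≈ 255 - 66.376 = 188.624 → 189
B: 255 - (255-121)×(255-104)/255 = 255 - 20234/255 ≈ 255 - 79.349 = 175.651 → 176
= RGB(223, 189, 176)


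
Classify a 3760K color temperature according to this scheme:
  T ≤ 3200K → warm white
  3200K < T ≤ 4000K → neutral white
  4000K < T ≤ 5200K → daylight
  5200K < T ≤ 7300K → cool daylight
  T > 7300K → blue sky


Temperature: 3760K
3200K < 3760K ≤ 4000K → neutral white
Classification: neutral white


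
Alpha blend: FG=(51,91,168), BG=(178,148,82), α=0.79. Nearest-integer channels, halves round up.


C = α×F + (1-α)×B, with 1-α = 0.21
R: 0.79×51 + 0.21×178 = 40.29 + 37.38 = 77.67 → 78
G: 0.79×91 + 0.21×148 = 71.89 + 31.08 = 102.97 → 103
B: 0.79×168 + 0.21×82 = 132.72 + 17.22 = 149.94 → 150
= RGB(78, 103, 150)


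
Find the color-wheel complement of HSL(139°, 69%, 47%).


Complement = opposite side of color wheel = hue + 180°
H' = (139 + 180) mod 360 = 319°
S and L unchanged.
= HSL(319°, 69%, 47%)


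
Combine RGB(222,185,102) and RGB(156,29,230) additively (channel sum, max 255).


Additive: each channel = min(255, C₁+C₂)
R: 222+156 = 378 → 255
G: 185+29 = 214 → 214
B: 102+230 = 332 → 255
= RGB(255, 214, 255)


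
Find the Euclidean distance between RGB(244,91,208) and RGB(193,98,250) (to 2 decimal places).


d = √[(R₁-R₂)² + (G₁-G₂)² + (B₁-B₂)²]
d = √[(244-193)² + (91-98)² + (208-250)²]
d = √[2601 + 49 + 1764]
d = √4414
d ≈ 66.44


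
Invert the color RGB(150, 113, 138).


Invert: (255-R, 255-G, 255-B)
R: 255-150 = 105
G: 255-113 = 142
B: 255-138 = 117
= RGB(105, 142, 117)


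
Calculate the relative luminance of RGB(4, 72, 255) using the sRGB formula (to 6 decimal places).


Linearize each channel (sRGB transfer function): c = v/255; c_lin = c/12.92 if c ≤ 0.04045, else ((c+0.055)/1.055)^2.4
  R: 4/255 ≈ 0.015686 ≤ 0.04045 → 0.015686/12.92 ≈ 0.001214
  G: 72/255 ≈ 0.282353 > 0.04045 → ((0.282353+0.055)/1.055)^2.4 ≈ 0.064803
  B: 255/255 ≈ 1.000000 > 0.04045 → ((1.000000+0.055)/1.055)^2.4 ≈ 1.000000
R_lin = 0.001214, G_lin = 0.064803, B_lin = 1.000000
L = 0.2126×R + 0.7152×G + 0.0722×B
L = 0.2126×0.001214 + 0.7152×0.064803 + 0.0722×1.000000
L ≈ 0.118805


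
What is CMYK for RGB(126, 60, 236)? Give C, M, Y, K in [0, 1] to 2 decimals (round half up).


R'=126/255≈0.4941, G'=60/255≈0.2353, B'=236/255≈0.9255
K = 1 - max(R',G',B') = 1 - 236/255 = 19/255 = 0.07450… → 0.07
(1-R'-K)/(1-K) simplifies to (max-R)/max with max = 236:
C = (236-126)/236 = 110/236 = 0.46610… → 0.47
M = (236-60)/236 = 176/236 = 0.74576… → 0.75
Y = (236-236)/236 = 0/236 = 0 → 0.00
= CMYK(0.47, 0.75, 0.00, 0.07)


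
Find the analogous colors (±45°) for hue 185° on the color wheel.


Base hue: 185°
Left analog: (185 - 45) mod 360 = 140°
Right analog: (185 + 45) mod 360 = 230°
Analogous hues = 140° and 230°


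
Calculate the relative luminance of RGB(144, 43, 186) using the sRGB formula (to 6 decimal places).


Linearize each channel (sRGB transfer function): c = v/255; c_lin = c/12.92 if c ≤ 0.04045, else ((c+0.055)/1.055)^2.4
  R: 144/255 ≈ 0.564706 > 0.04045 → ((0.564706+0.055)/1.055)^2.4 ≈ 0.278894
  G: 43/255 ≈ 0.168627 > 0.04045 → ((0.168627+0.055)/1.055)^2.4 ≈ 0.024158
  B: 186/255 ≈ 0.729412 > 0.04045 → ((0.729412+0.055)/1.055)^2.4 ≈ 0.491021
R_lin = 0.278894, G_lin = 0.024158, B_lin = 0.491021
L = 0.2126×R + 0.7152×G + 0.0722×B
L = 0.2126×0.278894 + 0.7152×0.024158 + 0.0722×0.491021
L ≈ 0.112022


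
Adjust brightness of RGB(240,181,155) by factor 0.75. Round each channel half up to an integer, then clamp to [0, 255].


Multiply each channel by 0.75, round half up, clamp to [0, 255]
R: 240×0.75 = 180
G: 181×0.75 = 135.75 → round → 136
B: 155×0.75 = 116.25 → round → 116
= RGB(180, 136, 116)


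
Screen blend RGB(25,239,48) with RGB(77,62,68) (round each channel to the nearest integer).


Screen: C = 255 - (255-A)×(255-B)/255, rounded to nearest integer
R: 255 - (255-25)×(255-77)/255 = 255 - 40940/255 ≈ 255 - 160.549 = 94.451 → 94
G: 255 - (255-239)×(255-62)/255 = 255 - 3088/255 ≈ 255 - 12.110 = 242.890 → 243
B: 255 - (255-48)×(255-68)/255 = 255 - 38709/255 ≈ 255 - 151.800 = 103.200 → 103
= RGB(94, 243, 103)


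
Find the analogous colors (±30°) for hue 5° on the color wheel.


Base hue: 5°
Left analog: (5 - 30) mod 360 = 335°
Right analog: (5 + 30) mod 360 = 35°
Analogous hues = 335° and 35°


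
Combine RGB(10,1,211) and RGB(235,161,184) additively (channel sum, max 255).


Additive: each channel = min(255, C₁+C₂)
R: 10+235 = 245 → 245
G: 1+161 = 162 → 162
B: 211+184 = 395 → 255
= RGB(245, 162, 255)


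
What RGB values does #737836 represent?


73 → 115 (R)
78 → 120 (G)
36 → 54 (B)
= RGB(115, 120, 54)


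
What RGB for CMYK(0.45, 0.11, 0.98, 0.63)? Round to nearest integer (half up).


R = 255 × (1-C) × (1-K) = 255 × 0.55 × 0.37 = 51.8925 → 52
G = 255 × (1-M) × (1-K) = 255 × 0.89 × 0.37 = 83.9715 → 84
B = 255 × (1-Y) × (1-K) = 255 × 0.02 × 0.37 = 1.887 → 2
= RGB(52, 84, 2)


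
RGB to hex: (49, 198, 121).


R = 49 → 31 (hex)
G = 198 → C6 (hex)
B = 121 → 79 (hex)
Hex = #31C679


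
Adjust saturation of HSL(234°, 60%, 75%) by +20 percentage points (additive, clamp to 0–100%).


Original S = 60%
Adjustment = +20 percentage points
New S = 60 + (20) = 80
Clamp to [0, 100] → 80
= HSL(234°, 80%, 75%)


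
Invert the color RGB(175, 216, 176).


Invert: (255-R, 255-G, 255-B)
R: 255-175 = 80
G: 255-216 = 39
B: 255-176 = 79
= RGB(80, 39, 79)


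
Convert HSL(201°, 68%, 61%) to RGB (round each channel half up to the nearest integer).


H=201°, S=0.68, L=0.61
C = (1-|2L-1|)×S = (1-|0.22|)×0.68 = 0.5304
H' = H/60 = 201/60 ≈ 3.3500; X = C×(1-|H' mod 2 - 1|) = 0.34476
m = L - C/2 = 0.61 - 0.2652 = 0.3448
Sector ⌊H'⌋ = 3 → (R',G',B') = (0.0, 0.34476, 0.5304)
RGB = ((R'+m)×255, (G'+m)×255, (B'+m)×255) = (87.924, 175.8378, 223.176)
Round half up → RGB(88, 176, 223)


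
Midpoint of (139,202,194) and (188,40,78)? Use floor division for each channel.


Midpoint: each channel = ⌊(C₁+C₂)/2⌋
R: ⌊(139+188)/2⌋ = 163
G: ⌊(202+40)/2⌋ = 121
B: ⌊(194+78)/2⌋ = 136
= RGB(163, 121, 136)


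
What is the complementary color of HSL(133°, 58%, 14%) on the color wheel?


Complement = opposite side of color wheel = hue + 180°
H' = (133 + 180) mod 360 = 313°
S and L unchanged.
= HSL(313°, 58%, 14%)


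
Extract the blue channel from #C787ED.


Color: #C787ED
R = C7 = 199
G = 87 = 135
B = ED = 237
Blue = 237


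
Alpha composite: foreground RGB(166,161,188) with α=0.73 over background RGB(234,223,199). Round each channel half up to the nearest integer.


C = α×F + (1-α)×B, with 1-α = 0.27
R: 0.73×166 + 0.27×234 = 121.18 + 63.18 = 184.36 → 184
G: 0.73×161 + 0.27×223 = 117.53 + 60.21 = 177.74 → 178
B: 0.73×188 + 0.27×199 = 137.24 + 53.73 = 190.97 → 191
= RGB(184, 178, 191)


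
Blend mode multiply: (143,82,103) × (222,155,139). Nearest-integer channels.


Multiply: C = A×B/255, rounded to nearest integer
R: 143×222/255 = 31746/255 ≈ 124.494 → 124
G: 82×155/255 = 12710/255 ≈ 49.843 → 50
B: 103×139/255 = 14317/255 ≈ 56.145 → 56
= RGB(124, 50, 56)


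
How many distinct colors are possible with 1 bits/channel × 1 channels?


Total bits = 1 bits/channel × 1 channels = 1 bits
Distinct colors = 2^1
= 2 colors


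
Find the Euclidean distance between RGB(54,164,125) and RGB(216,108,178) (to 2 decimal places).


d = √[(R₁-R₂)² + (G₁-G₂)² + (B₁-B₂)²]
d = √[(54-216)² + (164-108)² + (125-178)²]
d = √[26244 + 3136 + 2809]
d = √32189
d ≈ 179.41


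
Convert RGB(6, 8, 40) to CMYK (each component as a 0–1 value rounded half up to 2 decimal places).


R'=6/255≈0.0235, G'=8/255≈0.0314, B'=40/255≈0.1569
K = 1 - max(R',G',B') = 1 - 40/255 = 215/255 = 0.84313… → 0.84
(1-R'-K)/(1-K) simplifies to (max-R)/max with max = 40:
C = (40-6)/40 = 34/40 = 0.85 → 0.85
M = (40-8)/40 = 32/40 = 0.8 → 0.80
Y = (40-40)/40 = 0/40 = 0 → 0.00
= CMYK(0.85, 0.80, 0.00, 0.84)


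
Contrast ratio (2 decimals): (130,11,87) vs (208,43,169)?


Linearize each sRGB channel c=v/255: c/12.92 if c ≤ 0.04045 else ((c+0.055)/1.055)^2.4
L = 0.2126×R_lin + 0.7152×G_lin + 0.0722×B_lin
Color 1 (130,11,87):
  R=130: 130/255≈0.5098 > 0.04045 → ((0.5098+0.055)/1.055)^2.4 ≈ 0.22323
  G=11: 11/255≈0.0431 > 0.04045 → ((0.0431+0.055)/1.055)^2.4 ≈ 0.00335
  B=87: 87/255≈0.3412 > 0.04045 → ((0.3412+0.055)/1.055)^2.4 ≈ 0.09531
  L1 = 0.2126×0.22323 + 0.7152×0.00335 + 0.0722×0.09531 ≈ 0.05673
Color 2 (208,43,169):
  R=208: 208/255≈0.8157 > 0.04045 → ((0.8157+0.055)/1.055)^2.4 ≈ 0.63076
  G=43: 43/255≈0.1686 > 0.04045 → ((0.1686+0.055)/1.055)^2.4 ≈ 0.02416
  B=169: 169/255≈0.6627 > 0.04045 → ((0.6627+0.055)/1.055)^2.4 ≈ 0.39676
  L2 = 0.2126×0.63076 + 0.7152×0.02416 + 0.0722×0.39676 ≈ 0.18002
Lighter = 0.18002, Darker = 0.05673
Ratio = (L_lighter + 0.05) / (L_darker + 0.05)
Ratio = (0.18002 + 0.05) / (0.05673 + 0.05) = 0.23002 / 0.10673 ≈ 2.1551
Ratio ≈ 2.16:1


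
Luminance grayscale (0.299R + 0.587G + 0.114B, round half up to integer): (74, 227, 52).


Gray = 0.299×R + 0.587×G + 0.114×B
Gray = 0.299×74 + 0.587×227 + 0.114×52
Gray = 22.126 + 133.249 + 5.928
Gray = 161.303 → round half up → 161
Gray = 161


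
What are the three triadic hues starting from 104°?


Triadic: equally spaced at 120° intervals
H1 = 104°
H2 = (104 + 120) mod 360 = 224°
H3 = (104 + 240) mod 360 = 344°
Triadic = 104°, 224°, 344°


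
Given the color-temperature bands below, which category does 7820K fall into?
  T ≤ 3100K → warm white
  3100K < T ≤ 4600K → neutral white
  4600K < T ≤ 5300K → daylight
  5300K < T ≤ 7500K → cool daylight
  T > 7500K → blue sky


Temperature: 7820K
7820K > 7500K → blue sky
Classification: blue sky


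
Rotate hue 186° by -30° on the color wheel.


New hue = (H + rotation) mod 360
New hue = (186 -30) mod 360
= 156 mod 360
= 156°


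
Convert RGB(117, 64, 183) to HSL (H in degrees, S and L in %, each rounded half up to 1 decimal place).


Normalize: R'=117/255≈0.4588, G'=64/255≈0.2510, B'=183/255≈0.7176
Max=183/255, Min=64/255, Δ=Max-Min=119/255
L = (Max+Min)/2 = (183+64)/510 = 247/510 = 0.48431… → L = 48.4%
L ≤ 0.5 → S = Δ/(Max+Min) = 119/(183+64) = 119/247 = 0.48178… → S = 48.2%
(the 1/255 factors cancel in S and H, so raw channel differences can be used)
Max is B' → H = 60 × ((R-G)/Δ + 4) = 60 × ((117-64)/119 + 4)
  53/119 + 4 = 0.4453… + 4 = 4.4453…
  H = 60 × 4.4453… = 266.722…° → H = 266.7°
= HSL(266.7°, 48.2%, 48.4%)


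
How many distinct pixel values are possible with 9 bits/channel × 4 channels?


Total bits = 9 bits/channel × 4 channels = 36 bits
Distinct pixel values = 2^36
= 68,719,476,736 pixel values


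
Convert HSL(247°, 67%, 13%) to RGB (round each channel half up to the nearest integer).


H=247°, S=0.67, L=0.13
C = (1-|2L-1|)×S = (1-|-0.74|)×0.67 = 0.1742
H' = H/60 = 247/60 ≈ 4.1167; X = C×(1-|H' mod 2 - 1|) ≈ 0.0203
m = L - C/2 = 0.13 - 0.0871 = 0.0429
Sector ⌊H'⌋ = 4 → (R',G',B') = (≈0.0203, 0.0, 0.1742)
RGB = ((R'+m)×255, (G'+m)×255, (B'+m)×255) = (16.12195, 10.9395, 55.3605)
Round half up → RGB(16, 11, 55)


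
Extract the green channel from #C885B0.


Color: #C885B0
R = C8 = 200
G = 85 = 133
B = B0 = 176
Green = 133


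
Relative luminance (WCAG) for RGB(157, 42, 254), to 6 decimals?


Linearize each channel (sRGB transfer function): c = v/255; c_lin = c/12.92 if c ≤ 0.04045, else ((c+0.055)/1.055)^2.4
  R: 157/255 ≈ 0.615686 > 0.04045 → ((0.615686+0.055)/1.055)^2.4 ≈ 0.337164
  G: 42/255 ≈ 0.164706 > 0.04045 → ((0.164706+0.055)/1.055)^2.4 ≈ 0.023153
  B: 254/255 ≈ 0.996078 > 0.04045 → ((0.996078+0.055)/1.055)^2.4 ≈ 0.991102
R_lin = 0.337164, G_lin = 0.023153, B_lin = 0.991102
L = 0.2126×R + 0.7152×G + 0.0722×B
L = 0.2126×0.337164 + 0.7152×0.023153 + 0.0722×0.991102
L ≈ 0.159798


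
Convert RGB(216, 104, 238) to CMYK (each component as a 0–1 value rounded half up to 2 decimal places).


R'=216/255≈0.8471, G'=104/255≈0.4078, B'=238/255≈0.9333
K = 1 - max(R',G',B') = 1 - 238/255 = 17/255 = 0.06666… → 0.07
(1-R'-K)/(1-K) simplifies to (max-R)/max with max = 238:
C = (238-216)/238 = 22/238 = 0.09243… → 0.09
M = (238-104)/238 = 134/238 = 0.56302… → 0.56
Y = (238-238)/238 = 0/238 = 0 → 0.00
= CMYK(0.09, 0.56, 0.00, 0.07)


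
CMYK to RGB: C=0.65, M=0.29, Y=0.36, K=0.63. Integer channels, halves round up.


R = 255 × (1-C) × (1-K) = 255 × 0.35 × 0.37 = 33.0225 → 33
G = 255 × (1-M) × (1-K) = 255 × 0.71 × 0.37 = 66.9885 → 67
B = 255 × (1-Y) × (1-K) = 255 × 0.64 × 0.37 = 60.384 → 60
= RGB(33, 67, 60)


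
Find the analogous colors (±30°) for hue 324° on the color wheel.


Base hue: 324°
Left analog: (324 - 30) mod 360 = 294°
Right analog: (324 + 30) mod 360 = 354°
Analogous hues = 294° and 354°


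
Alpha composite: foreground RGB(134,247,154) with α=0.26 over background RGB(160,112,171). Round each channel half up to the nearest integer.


C = α×F + (1-α)×B, with 1-α = 0.74
R: 0.26×134 + 0.74×160 = 34.84 + 118.40 = 153.24 → 153
G: 0.26×247 + 0.74×112 = 64.22 + 82.88 = 147.10 → 147
B: 0.26×154 + 0.74×171 = 40.04 + 126.54 = 166.58 → 167
= RGB(153, 147, 167)


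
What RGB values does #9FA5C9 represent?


9F → 159 (R)
A5 → 165 (G)
C9 → 201 (B)
= RGB(159, 165, 201)


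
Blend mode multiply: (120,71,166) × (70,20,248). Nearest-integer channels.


Multiply: C = A×B/255, rounded to nearest integer
R: 120×70/255 = 8400/255 ≈ 32.941 → 33
G: 71×20/255 = 1420/255 ≈ 5.569 → 6
B: 166×248/255 = 41168/255 ≈ 161.443 → 161
= RGB(33, 6, 161)


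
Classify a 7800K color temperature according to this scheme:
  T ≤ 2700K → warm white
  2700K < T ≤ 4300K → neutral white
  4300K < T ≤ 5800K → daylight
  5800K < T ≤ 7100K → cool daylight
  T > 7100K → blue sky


Temperature: 7800K
7800K > 7100K → blue sky
Classification: blue sky


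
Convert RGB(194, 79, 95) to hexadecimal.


R = 194 → C2 (hex)
G = 79 → 4F (hex)
B = 95 → 5F (hex)
Hex = #C24F5F


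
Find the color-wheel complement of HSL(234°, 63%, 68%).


Complement = opposite side of color wheel = hue + 180°
H' = (234 + 180) mod 360 = 54°
S and L unchanged.
= HSL(54°, 63%, 68%)


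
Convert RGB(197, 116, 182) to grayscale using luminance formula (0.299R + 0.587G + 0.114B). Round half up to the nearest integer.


Gray = 0.299×R + 0.587×G + 0.114×B
Gray = 0.299×197 + 0.587×116 + 0.114×182
Gray = 58.903 + 68.092 + 20.748
Gray = 147.743 → round half up → 148
Gray = 148


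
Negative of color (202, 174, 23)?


Invert: (255-R, 255-G, 255-B)
R: 255-202 = 53
G: 255-174 = 81
B: 255-23 = 232
= RGB(53, 81, 232)


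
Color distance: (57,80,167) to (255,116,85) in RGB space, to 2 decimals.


d = √[(R₁-R₂)² + (G₁-G₂)² + (B₁-B₂)²]
d = √[(57-255)² + (80-116)² + (167-85)²]
d = √[39204 + 1296 + 6724]
d = √47224
d ≈ 217.31


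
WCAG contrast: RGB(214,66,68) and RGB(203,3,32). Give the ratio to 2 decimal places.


Linearize each sRGB channel c=v/255: c/12.92 if c ≤ 0.04045 else ((c+0.055)/1.055)^2.4
L = 0.2126×R_lin + 0.7152×G_lin + 0.0722×B_lin
Color 1 (214,66,68):
  R=214: 214/255≈0.8392 > 0.04045 → ((0.8392+0.055)/1.055)^2.4 ≈ 0.67244
  G=66: 66/255≈0.2588 > 0.04045 → ((0.2588+0.055)/1.055)^2.4 ≈ 0.05448
  B=68: 68/255≈0.2667 > 0.04045 → ((0.2667+0.055)/1.055)^2.4 ≈ 0.05781
  L1 = 0.2126×0.67244 + 0.7152×0.05448 + 0.0722×0.05781 ≈ 0.18610
Color 2 (203,3,32):
  R=203: 203/255≈0.7961 > 0.04045 → ((0.7961+0.055)/1.055)^2.4 ≈ 0.59720
  G=3: 3/255≈0.0118 ≤ 0.04045 → 0.0118/12.92 ≈ 0.00091
  B=32: 32/255≈0.1255 > 0.04045 → ((0.1255+0.055)/1.055)^2.4 ≈ 0.01444
  L2 = 0.2126×0.59720 + 0.7152×0.00091 + 0.0722×0.01444 ≈ 0.12866
Lighter = 0.18610, Darker = 0.12866
Ratio = (L_lighter + 0.05) / (L_darker + 0.05)
Ratio = (0.18610 + 0.05) / (0.12866 + 0.05) = 0.23610 / 0.17866 ≈ 1.3215
Ratio ≈ 1.32:1


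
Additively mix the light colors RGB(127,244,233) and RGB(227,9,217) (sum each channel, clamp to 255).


Additive: each channel = min(255, C₁+C₂)
R: 127+227 = 354 → 255
G: 244+9 = 253 → 253
B: 233+217 = 450 → 255
= RGB(255, 253, 255)


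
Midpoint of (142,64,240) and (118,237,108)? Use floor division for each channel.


Midpoint: each channel = ⌊(C₁+C₂)/2⌋
R: ⌊(142+118)/2⌋ = 130
G: ⌊(64+237)/2⌋ = 150
B: ⌊(240+108)/2⌋ = 174
= RGB(130, 150, 174)


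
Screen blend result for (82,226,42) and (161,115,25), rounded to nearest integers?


Screen: C = 255 - (255-A)×(255-B)/255, rounded to nearest integer
R: 255 - (255-82)×(255-161)/255 = 255 - 16262/255 ≈ 255 - 63.773 = 191.227 → 191
G: 255 - (255-226)×(255-115)/255 = 255 - 4060/255 ≈ 255 - 15.922 = 239.078 → 239
B: 255 - (255-42)×(255-25)/255 = 255 - 48990/255 ≈ 255 - 192.118 = 62.882 → 63
= RGB(191, 239, 63)


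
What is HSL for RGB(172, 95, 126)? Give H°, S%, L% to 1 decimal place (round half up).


Normalize: R'=172/255≈0.6745, G'=95/255≈0.3725, B'=126/255≈0.4941
Max=172/255, Min=95/255, Δ=Max-Min=77/255
L = (Max+Min)/2 = (172+95)/510 = 267/510 = 0.52352… → L = 52.4%
L > 0.5 → S = Δ/(2-Max-Min) = 77/(510-172-95) = 77/243 = 0.31687… → S = 31.7%
(the 1/255 factors cancel in S and H, so raw channel differences can be used)
Max is R' → H = 60 × (((G-B)/Δ) mod 6) = 60 × (((95-126)/77) mod 6)
  (-31)/77 = -0.4025…; negative, so add 6 → 5.5974…
  H = 60 × 5.5974… = 335.844…° → H = 335.8°
= HSL(335.8°, 31.7%, 52.4%)


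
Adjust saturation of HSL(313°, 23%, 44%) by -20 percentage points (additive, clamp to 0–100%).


Original S = 23%
Adjustment = -20 percentage points
New S = 23 + (-20) = 3
Clamp to [0, 100] → 3
= HSL(313°, 3%, 44%)


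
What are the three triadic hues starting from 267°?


Triadic: equally spaced at 120° intervals
H1 = 267°
H2 = (267 + 120) mod 360 = 27°
H3 = (267 + 240) mod 360 = 147°
Triadic = 267°, 27°, 147°


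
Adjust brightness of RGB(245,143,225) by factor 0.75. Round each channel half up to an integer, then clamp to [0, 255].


Multiply each channel by 0.75, round half up, clamp to [0, 255]
R: 245×0.75 = 183.75 → round → 184
G: 143×0.75 = 107.25 → round → 107
B: 225×0.75 = 168.75 → round → 169
= RGB(184, 107, 169)


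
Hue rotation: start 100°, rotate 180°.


New hue = (H + rotation) mod 360
New hue = (100 + 180) mod 360
= 280 mod 360
= 280°


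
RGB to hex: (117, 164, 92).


R = 117 → 75 (hex)
G = 164 → A4 (hex)
B = 92 → 5C (hex)
Hex = #75A45C


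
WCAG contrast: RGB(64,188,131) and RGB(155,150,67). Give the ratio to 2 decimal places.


Linearize each sRGB channel c=v/255: c/12.92 if c ≤ 0.04045 else ((c+0.055)/1.055)^2.4
L = 0.2126×R_lin + 0.7152×G_lin + 0.0722×B_lin
Color 1 (64,188,131):
  R=64: 64/255≈0.2510 > 0.04045 → ((0.2510+0.055)/1.055)^2.4 ≈ 0.05127
  G=188: 188/255≈0.7373 > 0.04045 → ((0.7373+0.055)/1.055)^2.4 ≈ 0.50289
  B=131: 131/255≈0.5137 > 0.04045 → ((0.5137+0.055)/1.055)^2.4 ≈ 0.22697
  L1 = 0.2126×0.05127 + 0.7152×0.50289 + 0.0722×0.22697 ≈ 0.38695
Color 2 (155,150,67):
  R=155: 155/255≈0.6078 > 0.04045 → ((0.6078+0.055)/1.055)^2.4 ≈ 0.32778
  G=150: 150/255≈0.5882 > 0.04045 → ((0.5882+0.055)/1.055)^2.4 ≈ 0.30499
  B=67: 67/255≈0.2627 > 0.04045 → ((0.2627+0.055)/1.055)^2.4 ≈ 0.05613
  L2 = 0.2126×0.32778 + 0.7152×0.30499 + 0.0722×0.05613 ≈ 0.29187
Lighter = 0.38695, Darker = 0.29187
Ratio = (L_lighter + 0.05) / (L_darker + 0.05)
Ratio = (0.38695 + 0.05) / (0.29187 + 0.05) = 0.43695 / 0.34187 ≈ 1.2781
Ratio ≈ 1.28:1


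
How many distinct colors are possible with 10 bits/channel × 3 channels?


Total bits = 10 bits/channel × 3 channels = 30 bits
Distinct colors = 2^30
= 1,073,741,824 colors


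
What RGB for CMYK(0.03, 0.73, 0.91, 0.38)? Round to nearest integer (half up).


R = 255 × (1-C) × (1-K) = 255 × 0.97 × 0.62 = 153.357 → 153
G = 255 × (1-M) × (1-K) = 255 × 0.27 × 0.62 = 42.687 → 43
B = 255 × (1-Y) × (1-K) = 255 × 0.09 × 0.62 = 14.229 → 14
= RGB(153, 43, 14)


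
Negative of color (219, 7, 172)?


Invert: (255-R, 255-G, 255-B)
R: 255-219 = 36
G: 255-7 = 248
B: 255-172 = 83
= RGB(36, 248, 83)


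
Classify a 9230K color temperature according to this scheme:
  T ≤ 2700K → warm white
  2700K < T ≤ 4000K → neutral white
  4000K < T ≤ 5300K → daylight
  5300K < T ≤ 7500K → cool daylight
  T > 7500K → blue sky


Temperature: 9230K
9230K > 7500K → blue sky
Classification: blue sky


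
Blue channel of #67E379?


Color: #67E379
R = 67 = 103
G = E3 = 227
B = 79 = 121
Blue = 121


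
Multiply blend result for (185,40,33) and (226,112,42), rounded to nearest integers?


Multiply: C = A×B/255, rounded to nearest integer
R: 185×226/255 = 41810/255 ≈ 163.961 → 164
G: 40×112/255 = 4480/255 ≈ 17.569 → 18
B: 33×42/255 = 1386/255 ≈ 5.435 → 5
= RGB(164, 18, 5)


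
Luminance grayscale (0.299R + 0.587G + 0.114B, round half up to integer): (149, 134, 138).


Gray = 0.299×R + 0.587×G + 0.114×B
Gray = 0.299×149 + 0.587×134 + 0.114×138
Gray = 44.551 + 78.658 + 15.732
Gray = 138.941 → round half up → 139
Gray = 139


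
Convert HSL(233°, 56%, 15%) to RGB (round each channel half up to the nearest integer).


H=233°, S=0.56, L=0.15
C = (1-|2L-1|)×S = (1-|-0.70|)×0.56 = 0.168
H' = H/60 = 233/60 ≈ 3.8833; X = C×(1-|H' mod 2 - 1|) = 0.0196
m = L - C/2 = 0.15 - 0.084 = 0.066
Sector ⌊H'⌋ = 3 → (R',G',B') = (0.0, 0.0196, 0.168)
RGB = ((R'+m)×255, (G'+m)×255, (B'+m)×255) = (16.83, 21.828, 59.67)
Round half up → RGB(17, 22, 60)


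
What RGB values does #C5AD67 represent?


C5 → 197 (R)
AD → 173 (G)
67 → 103 (B)
= RGB(197, 173, 103)


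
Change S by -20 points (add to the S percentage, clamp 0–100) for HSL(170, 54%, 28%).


Original S = 54%
Adjustment = -20 percentage points
New S = 54 + (-20) = 34
Clamp to [0, 100] → 34
= HSL(170°, 34%, 28%)


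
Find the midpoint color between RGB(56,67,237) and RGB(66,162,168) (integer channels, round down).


Midpoint: each channel = ⌊(C₁+C₂)/2⌋
R: ⌊(56+66)/2⌋ = 61
G: ⌊(67+162)/2⌋ = 114
B: ⌊(237+168)/2⌋ = 202
= RGB(61, 114, 202)


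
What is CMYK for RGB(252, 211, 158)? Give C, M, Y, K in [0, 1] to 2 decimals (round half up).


R'=252/255≈0.9882, G'=211/255≈0.8275, B'=158/255≈0.6196
K = 1 - max(R',G',B') = 1 - 252/255 = 3/255 = 0.01176… → 0.01
(1-R'-K)/(1-K) simplifies to (max-R)/max with max = 252:
C = (252-252)/252 = 0/252 = 0 → 0.00
M = (252-211)/252 = 41/252 = 0.16269… → 0.16
Y = (252-158)/252 = 94/252 = 0.37301… → 0.37
= CMYK(0.00, 0.16, 0.37, 0.01)


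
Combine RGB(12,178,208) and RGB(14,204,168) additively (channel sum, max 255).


Additive: each channel = min(255, C₁+C₂)
R: 12+14 = 26 → 26
G: 178+204 = 382 → 255
B: 208+168 = 376 → 255
= RGB(26, 255, 255)


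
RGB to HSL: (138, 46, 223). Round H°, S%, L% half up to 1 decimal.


Normalize: R'=138/255≈0.5412, G'=46/255≈0.1804, B'=223/255≈0.8745
Max=223/255, Min=46/255, Δ=Max-Min=177/255
L = (Max+Min)/2 = (223+46)/510 = 269/510 = 0.52745… → L = 52.7%
L > 0.5 → S = Δ/(2-Max-Min) = 177/(510-223-46) = 177/241 = 0.73443… → S = 73.4%
(the 1/255 factors cancel in S and H, so raw channel differences can be used)
Max is B' → H = 60 × ((R-G)/Δ + 4) = 60 × ((138-46)/177 + 4)
  92/177 + 4 = 0.5197… + 4 = 4.5197…
  H = 60 × 4.5197… = 271.186…° → H = 271.2°
= HSL(271.2°, 73.4%, 52.7%)


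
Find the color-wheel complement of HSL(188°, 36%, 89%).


Complement = opposite side of color wheel = hue + 180°
H' = (188 + 180) mod 360 = 8°
S and L unchanged.
= HSL(8°, 36%, 89%)


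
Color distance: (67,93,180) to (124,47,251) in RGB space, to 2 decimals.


d = √[(R₁-R₂)² + (G₁-G₂)² + (B₁-B₂)²]
d = √[(67-124)² + (93-47)² + (180-251)²]
d = √[3249 + 2116 + 5041]
d = √10406
d ≈ 102.01


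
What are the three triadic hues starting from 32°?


Triadic: equally spaced at 120° intervals
H1 = 32°
H2 = (32 + 120) mod 360 = 152°
H3 = (32 + 240) mod 360 = 272°
Triadic = 32°, 152°, 272°


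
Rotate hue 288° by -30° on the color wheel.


New hue = (H + rotation) mod 360
New hue = (288 -30) mod 360
= 258 mod 360
= 258°


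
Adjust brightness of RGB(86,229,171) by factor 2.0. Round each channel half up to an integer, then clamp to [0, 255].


Multiply each channel by 2.0, round half up, clamp to [0, 255]
R: 86×2.0 = 172
G: 229×2.0 = 458 → clamp → 255
B: 171×2.0 = 342 → clamp → 255
= RGB(172, 255, 255)


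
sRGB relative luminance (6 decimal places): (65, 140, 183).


Linearize each channel (sRGB transfer function): c = v/255; c_lin = c/12.92 if c ≤ 0.04045, else ((c+0.055)/1.055)^2.4
  R: 65/255 ≈ 0.254902 > 0.04045 → ((0.254902+0.055)/1.055)^2.4 ≈ 0.052861
  G: 140/255 ≈ 0.549020 > 0.04045 → ((0.549020+0.055)/1.055)^2.4 ≈ 0.262251
  B: 183/255 ≈ 0.717647 > 0.04045 → ((0.717647+0.055)/1.055)^2.4 ≈ 0.473531
R_lin = 0.052861, G_lin = 0.262251, B_lin = 0.473531
L = 0.2126×R + 0.7152×G + 0.0722×B
L = 0.2126×0.052861 + 0.7152×0.262251 + 0.0722×0.473531
L ≈ 0.232989


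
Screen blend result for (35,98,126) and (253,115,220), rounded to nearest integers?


Screen: C = 255 - (255-A)×(255-B)/255, rounded to nearest integer
R: 255 - (255-35)×(255-253)/255 = 255 - 440/255 ≈ 255 - 1.725 = 253.275 → 253
G: 255 - (255-98)×(255-115)/255 = 255 - 21980/255 ≈ 255 - 86.196 = 168.804 → 169
B: 255 - (255-126)×(255-220)/255 = 255 - 4515/255 ≈ 255 - 17.706 = 237.294 → 237
= RGB(253, 169, 237)


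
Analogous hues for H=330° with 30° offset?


Base hue: 330°
Left analog: (330 - 30) mod 360 = 300°
Right analog: (330 + 30) mod 360 = 0°
Analogous hues = 300° and 0°


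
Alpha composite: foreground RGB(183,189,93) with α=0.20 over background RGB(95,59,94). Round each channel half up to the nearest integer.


C = α×F + (1-α)×B, with 1-α = 0.80
R: 0.20×183 + 0.80×95 = 36.60 + 76.00 = 112.60 → 113
G: 0.20×189 + 0.80×59 = 37.80 + 47.20 = 85.00 → 85
B: 0.20×93 + 0.80×94 = 18.60 + 75.20 = 93.80 → 94
= RGB(113, 85, 94)


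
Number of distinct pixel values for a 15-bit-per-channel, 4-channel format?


Total bits = 15 bits/channel × 4 channels = 60 bits
Distinct pixel values = 2^60
= 1,152,921,504,606,846,976 pixel values


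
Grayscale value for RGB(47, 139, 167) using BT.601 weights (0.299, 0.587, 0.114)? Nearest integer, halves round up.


Gray = 0.299×R + 0.587×G + 0.114×B
Gray = 0.299×47 + 0.587×139 + 0.114×167
Gray = 14.053 + 81.593 + 19.038
Gray = 114.684 → round half up → 115
Gray = 115


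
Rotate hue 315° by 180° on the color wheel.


New hue = (H + rotation) mod 360
New hue = (315 + 180) mod 360
= 495 mod 360
= 135°


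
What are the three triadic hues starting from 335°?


Triadic: equally spaced at 120° intervals
H1 = 335°
H2 = (335 + 120) mod 360 = 95°
H3 = (335 + 240) mod 360 = 215°
Triadic = 335°, 95°, 215°


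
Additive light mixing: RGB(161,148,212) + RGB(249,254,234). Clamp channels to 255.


Additive: each channel = min(255, C₁+C₂)
R: 161+249 = 410 → 255
G: 148+254 = 402 → 255
B: 212+234 = 446 → 255
= RGB(255, 255, 255)


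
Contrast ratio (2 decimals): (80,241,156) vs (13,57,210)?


Linearize each sRGB channel c=v/255: c/12.92 if c ≤ 0.04045 else ((c+0.055)/1.055)^2.4
L = 0.2126×R_lin + 0.7152×G_lin + 0.0722×B_lin
Color 1 (80,241,156):
  R=80: 80/255≈0.3137 > 0.04045 → ((0.3137+0.055)/1.055)^2.4 ≈ 0.08022
  G=241: 241/255≈0.9451 > 0.04045 → ((0.9451+0.055)/1.055)^2.4 ≈ 0.87962
  B=156: 156/255≈0.6118 > 0.04045 → ((0.6118+0.055)/1.055)^2.4 ≈ 0.33245
  L1 = 0.2126×0.08022 + 0.7152×0.87962 + 0.0722×0.33245 ≈ 0.67016
Color 2 (13,57,210):
  R=13: 13/255≈0.0510 > 0.04045 → ((0.0510+0.055)/1.055)^2.4 ≈ 0.00402
  G=57: 57/255≈0.2235 > 0.04045 → ((0.2235+0.055)/1.055)^2.4 ≈ 0.04092
  B=210: 210/255≈0.8235 > 0.04045 → ((0.8235+0.055)/1.055)^2.4 ≈ 0.64448
  L2 = 0.2126×0.00402 + 0.7152×0.04092 + 0.0722×0.64448 ≈ 0.07665
Lighter = 0.67016, Darker = 0.07665
Ratio = (L_lighter + 0.05) / (L_darker + 0.05)
Ratio = (0.67016 + 0.05) / (0.07665 + 0.05) = 0.72016 / 0.12665 ≈ 5.6863
Ratio ≈ 5.69:1


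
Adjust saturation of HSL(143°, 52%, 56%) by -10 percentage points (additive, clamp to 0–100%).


Original S = 52%
Adjustment = -10 percentage points
New S = 52 + (-10) = 42
Clamp to [0, 100] → 42
= HSL(143°, 42%, 56%)


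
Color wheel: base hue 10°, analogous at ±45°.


Base hue: 10°
Left analog: (10 - 45) mod 360 = 325°
Right analog: (10 + 45) mod 360 = 55°
Analogous hues = 325° and 55°


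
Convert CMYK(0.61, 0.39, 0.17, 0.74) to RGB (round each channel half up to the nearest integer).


R = 255 × (1-C) × (1-K) = 255 × 0.39 × 0.26 = 25.857 → 26
G = 255 × (1-M) × (1-K) = 255 × 0.61 × 0.26 = 40.443 → 40
B = 255 × (1-Y) × (1-K) = 255 × 0.83 × 0.26 = 55.029 → 55
= RGB(26, 40, 55)


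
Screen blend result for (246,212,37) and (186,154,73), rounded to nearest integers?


Screen: C = 255 - (255-A)×(255-B)/255, rounded to nearest integer
R: 255 - (255-246)×(255-186)/255 = 255 - 621/255 ≈ 255 - 2.435 = 252.565 → 253
G: 255 - (255-212)×(255-154)/255 = 255 - 4343/255 ≈ 255 - 17.031 = 237.969 → 238
B: 255 - (255-37)×(255-73)/255 = 255 - 39676/255 ≈ 255 - 155.592 = 99.408 → 99
= RGB(253, 238, 99)
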